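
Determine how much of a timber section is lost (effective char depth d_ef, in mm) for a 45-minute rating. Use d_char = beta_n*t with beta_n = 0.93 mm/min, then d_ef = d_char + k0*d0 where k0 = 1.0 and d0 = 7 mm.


d_char = 0.93 * 45 = 41.85 mm
d_ef = 41.85 + 1.0*7 = 48.85 mm

48.85 mm


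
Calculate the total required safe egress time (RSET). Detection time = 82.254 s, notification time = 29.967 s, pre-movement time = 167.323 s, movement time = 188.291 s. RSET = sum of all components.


Total = 82.254 + 29.967 + 167.323 + 188.291 = 467.835 s

467.835 s


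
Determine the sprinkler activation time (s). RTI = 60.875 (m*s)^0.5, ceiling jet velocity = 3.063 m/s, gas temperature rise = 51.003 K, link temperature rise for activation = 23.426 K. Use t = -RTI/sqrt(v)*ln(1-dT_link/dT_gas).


dT_link/dT_gas = 0.45931
ln(1 - 0.45931) = -0.61490
t = -60.875 / sqrt(3.063) * -0.61490 = 21.388 s

21.388 s


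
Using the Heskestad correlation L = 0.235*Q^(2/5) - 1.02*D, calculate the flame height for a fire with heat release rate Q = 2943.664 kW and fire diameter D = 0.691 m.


Q^(2/5) = 24.409
0.235 * Q^(2/5) = 5.7362
1.02 * D = 0.70482
L = 5.0314 m

5.0314 m


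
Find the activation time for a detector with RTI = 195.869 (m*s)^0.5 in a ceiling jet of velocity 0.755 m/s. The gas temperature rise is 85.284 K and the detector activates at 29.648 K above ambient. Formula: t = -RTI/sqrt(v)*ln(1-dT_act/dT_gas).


dT_act/dT_gas = 0.34764
ln(1 - 0.34764) = -0.42716
t = -195.869 / sqrt(0.755) * -0.42716 = 96.290 s

96.290 s


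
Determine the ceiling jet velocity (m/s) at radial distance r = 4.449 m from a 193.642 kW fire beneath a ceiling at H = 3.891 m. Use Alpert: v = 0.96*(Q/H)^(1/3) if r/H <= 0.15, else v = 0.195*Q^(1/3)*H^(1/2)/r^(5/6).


r/H = 4.449 / 3.891 = 1.1434
r/H > 0.15, so v = 0.195*Q^(1/3)*H^(1/2)/r^(5/6)
Q^(1/3) = 5.7854
H^(1/2) = 1.9726
r^(5/6) = 3.4691
v = 0.195 * 5.7854 * 1.9726 / 3.4691 = 0.64148 m/s

0.64148 m/s


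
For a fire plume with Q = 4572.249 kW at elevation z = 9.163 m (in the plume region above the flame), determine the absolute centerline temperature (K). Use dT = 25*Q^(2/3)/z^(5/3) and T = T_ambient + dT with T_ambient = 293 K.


Q^(2/3) = 275.48
z^(5/3) = 40.123
dT = 25 * 275.48 / 40.123 = 171.64 K
T = 293 + 171.64 = 464.64 K

464.64 K


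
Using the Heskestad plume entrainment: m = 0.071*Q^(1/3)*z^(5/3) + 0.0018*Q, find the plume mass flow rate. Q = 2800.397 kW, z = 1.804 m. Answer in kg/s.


Q^(1/3) = 14.095
z^(5/3) = 2.6734
First term = 0.071 * 14.095 * 2.6734 = 2.6754
Second term = 0.0018 * 2800.397 = 5.0407
m = 7.7161 kg/s

7.7161 kg/s


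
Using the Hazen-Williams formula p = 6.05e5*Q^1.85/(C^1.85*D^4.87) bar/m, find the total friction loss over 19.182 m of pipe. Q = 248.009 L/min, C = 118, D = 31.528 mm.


Q^1.85 = 26901
C^1.85 = 6807.4
D^4.87 = 1.9891e+07
p/m = 0.12020 bar/m
p_total = 0.12020 * 19.182 = 2.3056 bar

2.3056 bar


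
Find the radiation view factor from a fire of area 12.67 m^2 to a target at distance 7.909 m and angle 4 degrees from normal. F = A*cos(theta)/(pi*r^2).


cos(4 deg) = 0.99756
pi*r^2 = 196.51
F = 12.67 * 0.99756 / 196.51 = 0.064317

0.064317


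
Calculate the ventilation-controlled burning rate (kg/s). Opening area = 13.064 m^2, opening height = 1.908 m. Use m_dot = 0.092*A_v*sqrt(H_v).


sqrt(H_v) = 1.3813
m_dot = 0.092 * 13.064 * 1.3813 = 1.6602 kg/s

1.6602 kg/s


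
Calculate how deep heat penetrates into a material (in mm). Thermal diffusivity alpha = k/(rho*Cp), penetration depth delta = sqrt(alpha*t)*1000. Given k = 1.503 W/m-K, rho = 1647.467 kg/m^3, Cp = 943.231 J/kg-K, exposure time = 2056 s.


alpha = 1.503 / (1647.467 * 943.231) = 9.6722e-07 m^2/s
alpha * t = 0.0019886
delta = sqrt(0.0019886) * 1000 = 44.594 mm

44.594 mm


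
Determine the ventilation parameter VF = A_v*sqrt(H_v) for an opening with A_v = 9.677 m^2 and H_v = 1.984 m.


sqrt(H_v) = 1.4085
VF = 9.677 * 1.4085 = 13.630 m^(5/2)

13.630 m^(5/2)


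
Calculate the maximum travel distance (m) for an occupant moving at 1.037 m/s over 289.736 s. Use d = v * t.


d = 1.037 * 289.736 = 300.46 m

300.46 m


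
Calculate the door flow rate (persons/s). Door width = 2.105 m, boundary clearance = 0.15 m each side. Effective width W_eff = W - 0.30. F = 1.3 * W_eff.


W_eff = 2.105 - 0.30 = 1.805 m
F = 1.3 * 1.805 = 2.3465 persons/s

2.3465 persons/s


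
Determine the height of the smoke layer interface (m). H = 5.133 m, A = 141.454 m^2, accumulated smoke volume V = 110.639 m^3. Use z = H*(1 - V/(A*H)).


V/(A*H) = 0.15238
1 - 0.15238 = 0.84762
z = 5.133 * 0.84762 = 4.3508 m

4.3508 m


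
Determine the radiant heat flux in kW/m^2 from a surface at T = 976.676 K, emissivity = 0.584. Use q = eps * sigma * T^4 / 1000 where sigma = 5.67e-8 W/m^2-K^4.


T^4 = 9.0992e+11
q = 0.584 * 5.67e-8 * 9.0992e+11 / 1000 = 30.130 kW/m^2

30.130 kW/m^2


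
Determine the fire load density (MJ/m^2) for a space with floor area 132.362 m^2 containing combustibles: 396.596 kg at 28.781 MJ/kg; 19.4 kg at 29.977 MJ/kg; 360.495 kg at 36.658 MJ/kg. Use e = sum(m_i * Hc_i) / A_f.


Total energy = 396.596*28.781 + 19.4*29.977 + 360.495*36.658
= 11414.43 + 581.5538 + 13215.03
= 25211.01 MJ
e = 25211.01 / 132.362 = 190.47 MJ/m^2

190.47 MJ/m^2


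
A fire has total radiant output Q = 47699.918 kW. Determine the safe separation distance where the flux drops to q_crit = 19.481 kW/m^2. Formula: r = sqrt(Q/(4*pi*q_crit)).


4*pi*q_crit = 244.81
Q/(4*pi*q_crit) = 194.85
r = sqrt(194.85) = 13.959 m

13.959 m


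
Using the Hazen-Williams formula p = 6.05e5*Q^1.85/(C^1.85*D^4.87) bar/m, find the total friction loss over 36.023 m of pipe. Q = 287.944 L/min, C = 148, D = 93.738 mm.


Q^1.85 = 35458
C^1.85 = 10351
D^4.87 = 4.0108e+09
p/m = 0.00051673 bar/m
p_total = 0.00051673 * 36.023 = 0.018614 bar

0.018614 bar


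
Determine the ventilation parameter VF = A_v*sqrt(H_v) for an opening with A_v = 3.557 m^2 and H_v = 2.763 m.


sqrt(H_v) = 1.6622
VF = 3.557 * 1.6622 = 5.9125 m^(5/2)

5.9125 m^(5/2)


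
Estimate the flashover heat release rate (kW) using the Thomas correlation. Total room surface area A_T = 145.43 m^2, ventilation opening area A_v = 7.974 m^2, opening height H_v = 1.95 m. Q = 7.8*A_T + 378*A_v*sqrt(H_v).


7.8*A_T = 1134.354
sqrt(H_v) = 1.3964
378*A_v*sqrt(H_v) = 4209.1
Q = 1134.354 + 4209.1 = 5343.4 kW

5343.4 kW


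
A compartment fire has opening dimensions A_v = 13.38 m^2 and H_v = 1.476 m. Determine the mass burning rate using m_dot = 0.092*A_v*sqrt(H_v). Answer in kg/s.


sqrt(H_v) = 1.2149
m_dot = 0.092 * 13.38 * 1.2149 = 1.4955 kg/s

1.4955 kg/s


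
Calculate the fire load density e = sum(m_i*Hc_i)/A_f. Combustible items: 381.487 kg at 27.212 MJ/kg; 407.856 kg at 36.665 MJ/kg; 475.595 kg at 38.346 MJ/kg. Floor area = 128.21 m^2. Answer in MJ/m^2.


Total energy = 381.487*27.212 + 407.856*36.665 + 475.595*38.346
= 10381.02 + 14954.04 + 18237.17
= 43572.23 MJ
e = 43572.23 / 128.21 = 339.85 MJ/m^2

339.85 MJ/m^2


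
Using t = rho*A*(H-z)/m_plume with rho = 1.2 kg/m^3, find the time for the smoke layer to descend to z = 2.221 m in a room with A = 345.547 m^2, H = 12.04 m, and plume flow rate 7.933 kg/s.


H - z = 9.819 m
t = 1.2 * 345.547 * 9.819 / 7.933 = 513.24 s

513.24 s


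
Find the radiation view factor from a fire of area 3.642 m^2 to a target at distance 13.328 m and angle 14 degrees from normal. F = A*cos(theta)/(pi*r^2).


cos(14 deg) = 0.97030
pi*r^2 = 558.06
F = 3.642 * 0.97030 / 558.06 = 0.0063323

0.0063323


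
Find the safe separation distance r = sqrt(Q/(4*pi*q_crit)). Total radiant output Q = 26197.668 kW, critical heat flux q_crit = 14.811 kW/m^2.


4*pi*q_crit = 186.12
Q/(4*pi*q_crit) = 140.76
r = sqrt(140.76) = 11.864 m

11.864 m


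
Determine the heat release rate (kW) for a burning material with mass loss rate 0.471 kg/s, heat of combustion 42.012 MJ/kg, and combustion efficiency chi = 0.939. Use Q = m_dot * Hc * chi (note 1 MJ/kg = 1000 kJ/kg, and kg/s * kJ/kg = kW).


Hc = 42.012 MJ/kg = 42.012 * 1000 kJ/kg = 42012 kJ/kg
Q = 0.471 kg/s * 42012 kJ/kg * 0.939 = 18581 kW

18581 kW


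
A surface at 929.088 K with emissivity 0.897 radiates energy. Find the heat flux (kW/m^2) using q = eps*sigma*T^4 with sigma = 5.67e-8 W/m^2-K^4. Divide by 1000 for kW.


T^4 = 7.4512e+11
q = 0.897 * 5.67e-8 * 7.4512e+11 / 1000 = 37.897 kW/m^2

37.897 kW/m^2


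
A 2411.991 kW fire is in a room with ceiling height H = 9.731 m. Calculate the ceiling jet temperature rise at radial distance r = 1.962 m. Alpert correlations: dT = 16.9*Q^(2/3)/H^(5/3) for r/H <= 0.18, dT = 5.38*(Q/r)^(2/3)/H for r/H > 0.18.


r/H = 1.962 / 9.731 = 0.20162
r/H > 0.18, so dT = 5.38*(Q/r)^(2/3)/H
Q/r = 1229.4
(Q/r)^(2/3) = 114.76
dT = 5.38 * 114.76 / 9.731 = 63.447 K

63.447 K


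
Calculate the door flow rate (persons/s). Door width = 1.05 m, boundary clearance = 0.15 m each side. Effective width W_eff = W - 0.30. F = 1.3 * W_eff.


W_eff = 1.05 - 0.30 = 0.75 m
F = 1.3 * 0.75 = 0.975 persons/s

0.975 persons/s


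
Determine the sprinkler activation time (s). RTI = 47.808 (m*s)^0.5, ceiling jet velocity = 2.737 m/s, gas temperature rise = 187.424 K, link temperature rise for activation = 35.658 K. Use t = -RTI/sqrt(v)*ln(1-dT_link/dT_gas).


dT_link/dT_gas = 0.19025
ln(1 - 0.19025) = -0.21103
t = -47.808 / sqrt(2.737) * -0.21103 = 6.0984 s

6.0984 s


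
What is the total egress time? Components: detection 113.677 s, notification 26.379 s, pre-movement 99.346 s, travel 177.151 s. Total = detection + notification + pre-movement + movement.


Total = 113.677 + 26.379 + 99.346 + 177.151 = 416.553 s

416.553 s


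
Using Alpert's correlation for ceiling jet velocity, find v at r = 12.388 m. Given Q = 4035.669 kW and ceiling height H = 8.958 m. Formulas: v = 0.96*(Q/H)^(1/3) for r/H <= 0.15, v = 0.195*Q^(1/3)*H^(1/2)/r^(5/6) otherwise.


r/H = 12.388 / 8.958 = 1.3829
r/H > 0.15, so v = 0.195*Q^(1/3)*H^(1/2)/r^(5/6)
Q^(1/3) = 15.921
H^(1/2) = 2.9930
r^(5/6) = 8.1439
v = 0.195 * 15.921 * 2.9930 / 8.1439 = 1.1410 m/s

1.1410 m/s


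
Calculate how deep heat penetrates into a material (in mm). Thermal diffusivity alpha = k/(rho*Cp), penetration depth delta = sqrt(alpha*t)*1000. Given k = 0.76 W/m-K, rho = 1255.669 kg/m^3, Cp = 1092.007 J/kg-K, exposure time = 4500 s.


alpha = 0.76 / (1255.669 * 1092.007) = 5.5426e-07 m^2/s
alpha * t = 0.0024942
delta = sqrt(0.0024942) * 1000 = 49.942 mm

49.942 mm


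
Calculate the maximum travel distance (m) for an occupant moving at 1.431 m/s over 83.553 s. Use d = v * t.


d = 1.431 * 83.553 = 119.56 m

119.56 m


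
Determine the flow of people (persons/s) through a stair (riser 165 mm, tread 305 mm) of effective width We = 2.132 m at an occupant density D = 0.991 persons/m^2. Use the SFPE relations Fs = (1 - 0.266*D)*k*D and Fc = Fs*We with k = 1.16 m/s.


1 - 0.266*D = 1 - 0.266*0.991 = 0.73639
Fs = 0.73639 * 1.16 * 0.991 = 0.84653 persons/(s*m)
Fc = 0.84653 * 2.132 = 1.8048 persons/s

1.8048 persons/s


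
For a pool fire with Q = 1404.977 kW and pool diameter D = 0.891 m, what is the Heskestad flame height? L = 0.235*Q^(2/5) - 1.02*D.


Q^(2/5) = 18.158
0.235 * Q^(2/5) = 4.2671
1.02 * D = 0.90882
L = 3.3583 m

3.3583 m


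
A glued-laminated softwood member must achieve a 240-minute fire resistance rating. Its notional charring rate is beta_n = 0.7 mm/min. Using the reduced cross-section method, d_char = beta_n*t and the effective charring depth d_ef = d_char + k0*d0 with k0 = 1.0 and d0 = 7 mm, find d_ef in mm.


d_char = 0.7 * 240 = 168 mm
d_ef = 168 + 1.0*7 = 175 mm

175 mm


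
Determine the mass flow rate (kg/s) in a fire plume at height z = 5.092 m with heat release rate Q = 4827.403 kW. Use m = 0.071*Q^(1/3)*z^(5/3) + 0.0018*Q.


Q^(1/3) = 16.901
z^(5/3) = 15.071
First term = 0.071 * 16.901 * 15.071 = 18.085
Second term = 0.0018 * 4827.403 = 8.6893
m = 26.774 kg/s

26.774 kg/s


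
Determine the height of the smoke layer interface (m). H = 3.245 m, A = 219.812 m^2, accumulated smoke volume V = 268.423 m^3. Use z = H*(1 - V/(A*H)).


V/(A*H) = 0.37632
1 - 0.37632 = 0.62368
z = 3.245 * 0.62368 = 2.0239 m

2.0239 m


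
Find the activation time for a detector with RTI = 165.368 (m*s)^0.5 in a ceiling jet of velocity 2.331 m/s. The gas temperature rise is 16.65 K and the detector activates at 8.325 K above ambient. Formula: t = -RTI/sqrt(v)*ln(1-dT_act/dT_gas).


dT_act/dT_gas = 0.5
ln(1 - 0.5) = -0.69315
t = -165.368 / sqrt(2.331) * -0.69315 = 75.077 s

75.077 s


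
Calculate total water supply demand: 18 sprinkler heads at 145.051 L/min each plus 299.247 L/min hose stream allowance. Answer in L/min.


Sprinkler demand = 18 * 145.051 = 2610.918 L/min
Total = 2610.918 + 299.247 = 2910.165 L/min

2910.165 L/min


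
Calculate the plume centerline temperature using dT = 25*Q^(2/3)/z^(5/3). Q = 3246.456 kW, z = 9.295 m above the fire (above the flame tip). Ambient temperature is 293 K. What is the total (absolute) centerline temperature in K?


Q^(2/3) = 219.25
z^(5/3) = 41.091
dT = 25 * 219.25 / 41.091 = 133.39 K
T = 293 + 133.39 = 426.39 K

426.39 K


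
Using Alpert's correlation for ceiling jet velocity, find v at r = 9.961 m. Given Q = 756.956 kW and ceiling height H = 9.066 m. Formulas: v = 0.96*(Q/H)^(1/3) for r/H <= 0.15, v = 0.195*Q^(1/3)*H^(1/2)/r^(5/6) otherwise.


r/H = 9.961 / 9.066 = 1.0987
r/H > 0.15, so v = 0.195*Q^(1/3)*H^(1/2)/r^(5/6)
Q^(1/3) = 9.1136
H^(1/2) = 3.0110
r^(5/6) = 6.7908
v = 0.195 * 9.1136 * 3.0110 / 6.7908 = 0.78798 m/s

0.78798 m/s


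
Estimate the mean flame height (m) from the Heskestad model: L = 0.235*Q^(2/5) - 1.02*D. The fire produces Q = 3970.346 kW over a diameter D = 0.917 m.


Q^(2/5) = 27.513
0.235 * Q^(2/5) = 6.4655
1.02 * D = 0.93534
L = 5.5301 m

5.5301 m


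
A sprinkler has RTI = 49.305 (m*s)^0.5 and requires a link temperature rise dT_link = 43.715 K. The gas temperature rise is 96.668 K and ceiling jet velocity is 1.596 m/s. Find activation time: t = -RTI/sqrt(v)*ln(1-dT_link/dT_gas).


dT_link/dT_gas = 0.45222
ln(1 - 0.45222) = -0.60188
t = -49.305 / sqrt(1.596) * -0.60188 = 23.490 s

23.490 s


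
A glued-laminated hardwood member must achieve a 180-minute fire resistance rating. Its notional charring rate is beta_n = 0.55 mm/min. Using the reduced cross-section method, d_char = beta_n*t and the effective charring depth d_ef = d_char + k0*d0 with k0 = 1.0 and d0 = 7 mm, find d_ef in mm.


d_char = 0.55 * 180 = 99 mm
d_ef = 99 + 1.0*7 = 106 mm

106 mm


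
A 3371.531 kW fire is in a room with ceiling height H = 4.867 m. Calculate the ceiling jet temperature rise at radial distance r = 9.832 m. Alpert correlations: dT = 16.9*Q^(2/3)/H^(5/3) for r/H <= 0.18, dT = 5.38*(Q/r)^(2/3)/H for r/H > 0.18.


r/H = 9.832 / 4.867 = 2.0201
r/H > 0.18, so dT = 5.38*(Q/r)^(2/3)/H
Q/r = 342.91
(Q/r)^(2/3) = 48.992
dT = 5.38 * 48.992 / 4.867 = 54.156 K

54.156 K


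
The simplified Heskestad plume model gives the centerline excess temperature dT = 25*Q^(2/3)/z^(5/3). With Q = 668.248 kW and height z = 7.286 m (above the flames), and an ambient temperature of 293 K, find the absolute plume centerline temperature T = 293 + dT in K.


Q^(2/3) = 76.435
z^(5/3) = 27.383
dT = 25 * 76.435 / 27.383 = 69.783 K
T = 293 + 69.783 = 362.78 K

362.78 K


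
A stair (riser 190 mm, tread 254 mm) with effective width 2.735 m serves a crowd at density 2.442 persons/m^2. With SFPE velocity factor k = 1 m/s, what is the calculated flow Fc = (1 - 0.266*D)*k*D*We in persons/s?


1 - 0.266*D = 1 - 0.266*2.442 = 0.35043
Fs = 0.35043 * 1 * 2.442 = 0.85575 persons/(s*m)
Fc = 0.85575 * 2.735 = 2.3405 persons/s

2.3405 persons/s


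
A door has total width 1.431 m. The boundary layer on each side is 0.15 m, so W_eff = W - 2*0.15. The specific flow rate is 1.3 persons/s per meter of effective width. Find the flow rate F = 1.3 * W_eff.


W_eff = 1.431 - 0.30 = 1.131 m
F = 1.3 * 1.131 = 1.4703 persons/s

1.4703 persons/s


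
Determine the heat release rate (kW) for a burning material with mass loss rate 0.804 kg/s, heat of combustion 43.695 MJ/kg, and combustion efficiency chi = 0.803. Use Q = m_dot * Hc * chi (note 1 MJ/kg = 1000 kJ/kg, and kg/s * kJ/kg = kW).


Hc = 43.695 MJ/kg = 43.695 * 1000 kJ/kg = 43695 kJ/kg
Q = 0.804 kg/s * 43695 kJ/kg * 0.803 = 28210 kW

28210 kW


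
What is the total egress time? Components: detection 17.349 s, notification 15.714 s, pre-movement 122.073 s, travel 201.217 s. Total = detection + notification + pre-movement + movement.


Total = 17.349 + 15.714 + 122.073 + 201.217 = 356.353 s

356.353 s


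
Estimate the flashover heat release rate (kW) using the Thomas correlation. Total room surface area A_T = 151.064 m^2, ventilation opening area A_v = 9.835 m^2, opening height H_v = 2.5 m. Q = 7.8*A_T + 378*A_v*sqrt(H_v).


7.8*A_T = 1178.3
sqrt(H_v) = 1.5811
378*A_v*sqrt(H_v) = 5878.1
Q = 1178.3 + 5878.1 = 7056.4 kW

7056.4 kW


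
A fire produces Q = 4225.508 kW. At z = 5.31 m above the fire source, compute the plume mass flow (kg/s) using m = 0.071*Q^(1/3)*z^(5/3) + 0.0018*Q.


Q^(1/3) = 16.167
z^(5/3) = 16.162
First term = 0.071 * 16.167 * 16.162 = 18.551
Second term = 0.0018 * 4225.508 = 7.6059
m = 26.157 kg/s

26.157 kg/s


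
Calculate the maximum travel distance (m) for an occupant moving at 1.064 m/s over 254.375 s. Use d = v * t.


d = 1.064 * 254.375 = 270.655 m

270.655 m


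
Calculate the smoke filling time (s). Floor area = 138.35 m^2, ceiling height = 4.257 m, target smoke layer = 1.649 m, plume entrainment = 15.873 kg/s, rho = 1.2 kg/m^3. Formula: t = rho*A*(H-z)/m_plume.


H - z = 2.608 m
t = 1.2 * 138.35 * 2.608 / 15.873 = 27.278 s

27.278 s


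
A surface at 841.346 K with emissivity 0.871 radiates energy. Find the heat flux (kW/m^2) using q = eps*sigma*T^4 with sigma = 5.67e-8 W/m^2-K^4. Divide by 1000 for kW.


T^4 = 5.0107e+11
q = 0.871 * 5.67e-8 * 5.0107e+11 / 1000 = 24.746 kW/m^2

24.746 kW/m^2


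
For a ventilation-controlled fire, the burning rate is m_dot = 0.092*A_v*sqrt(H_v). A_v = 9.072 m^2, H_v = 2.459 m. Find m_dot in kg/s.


sqrt(H_v) = 1.5681
m_dot = 0.092 * 9.072 * 1.5681 = 1.3088 kg/s

1.3088 kg/s


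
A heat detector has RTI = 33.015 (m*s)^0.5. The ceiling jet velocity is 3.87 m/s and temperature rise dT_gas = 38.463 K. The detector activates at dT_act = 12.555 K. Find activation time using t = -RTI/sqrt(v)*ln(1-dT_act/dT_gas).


dT_act/dT_gas = 0.32642
ln(1 - 0.32642) = -0.39514
t = -33.015 / sqrt(3.87) * -0.39514 = 6.6315 s

6.6315 s


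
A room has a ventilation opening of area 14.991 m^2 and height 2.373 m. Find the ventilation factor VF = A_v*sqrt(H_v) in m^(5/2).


sqrt(H_v) = 1.5405
VF = 14.991 * 1.5405 = 23.093 m^(5/2)

23.093 m^(5/2)


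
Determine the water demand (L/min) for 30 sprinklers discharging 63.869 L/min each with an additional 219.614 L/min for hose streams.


Sprinkler demand = 30 * 63.869 = 1916.07 L/min
Total = 1916.07 + 219.614 = 2135.684 L/min

2135.684 L/min


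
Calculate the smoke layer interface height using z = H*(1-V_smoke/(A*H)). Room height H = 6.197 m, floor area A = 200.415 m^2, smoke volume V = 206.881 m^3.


V/(A*H) = 0.16657
1 - 0.16657 = 0.83343
z = 6.197 * 0.83343 = 5.1647 m

5.1647 m


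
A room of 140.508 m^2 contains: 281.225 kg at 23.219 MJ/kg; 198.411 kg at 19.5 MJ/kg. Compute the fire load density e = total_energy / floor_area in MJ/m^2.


Total energy = 281.225*23.219 + 198.411*19.5
= 6529.763 + 3869.015
= 10398.78 MJ
e = 10398.78 / 140.508 = 74.008 MJ/m^2

74.008 MJ/m^2


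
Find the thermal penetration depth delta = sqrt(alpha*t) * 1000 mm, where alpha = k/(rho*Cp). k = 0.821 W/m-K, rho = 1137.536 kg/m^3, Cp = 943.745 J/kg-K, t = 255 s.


alpha = 0.821 / (1137.536 * 943.745) = 7.6476e-07 m^2/s
alpha * t = 0.00019501
delta = sqrt(0.00019501) * 1000 = 13.965 mm

13.965 mm


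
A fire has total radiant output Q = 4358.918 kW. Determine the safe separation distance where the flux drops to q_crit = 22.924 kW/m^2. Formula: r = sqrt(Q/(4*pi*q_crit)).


4*pi*q_crit = 288.07
Q/(4*pi*q_crit) = 15.131
r = sqrt(15.131) = 3.8899 m

3.8899 m


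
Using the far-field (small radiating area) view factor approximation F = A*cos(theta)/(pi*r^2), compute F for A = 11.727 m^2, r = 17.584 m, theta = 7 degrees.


cos(7 deg) = 0.99255
pi*r^2 = 971.37
F = 11.727 * 0.99255 / 971.37 = 0.011983

0.011983


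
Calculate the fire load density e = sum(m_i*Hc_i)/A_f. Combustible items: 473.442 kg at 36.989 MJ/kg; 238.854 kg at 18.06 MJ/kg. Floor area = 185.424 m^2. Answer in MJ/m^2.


Total energy = 473.442*36.989 + 238.854*18.06
= 17512.15 + 4313.703
= 21825.85 MJ
e = 21825.85 / 185.424 = 117.71 MJ/m^2

117.71 MJ/m^2


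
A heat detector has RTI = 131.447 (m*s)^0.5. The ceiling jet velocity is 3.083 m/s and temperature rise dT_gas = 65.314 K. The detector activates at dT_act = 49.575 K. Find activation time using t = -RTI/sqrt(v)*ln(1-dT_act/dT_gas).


dT_act/dT_gas = 0.75903
ln(1 - 0.75903) = -1.4231
t = -131.447 / sqrt(3.083) * -1.4231 = 106.53 s

106.53 s


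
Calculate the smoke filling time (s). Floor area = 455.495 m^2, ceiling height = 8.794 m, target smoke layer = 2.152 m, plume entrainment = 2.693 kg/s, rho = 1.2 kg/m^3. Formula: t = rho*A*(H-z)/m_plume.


H - z = 6.642 m
t = 1.2 * 455.495 * 6.642 / 2.693 = 1348.1 s

1348.1 s


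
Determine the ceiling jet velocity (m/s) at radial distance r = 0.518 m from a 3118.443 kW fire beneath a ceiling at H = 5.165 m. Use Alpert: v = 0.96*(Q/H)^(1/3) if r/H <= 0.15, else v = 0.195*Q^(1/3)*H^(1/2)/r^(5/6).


r/H = 0.518 / 5.165 = 0.10029
r/H <= 0.15, so v = 0.96*(Q/H)^(1/3)
Q/H = 603.76
(Q/H)^(1/3) = 8.4519
v = 0.96 * 8.4519 = 8.1139 m/s

8.1139 m/s


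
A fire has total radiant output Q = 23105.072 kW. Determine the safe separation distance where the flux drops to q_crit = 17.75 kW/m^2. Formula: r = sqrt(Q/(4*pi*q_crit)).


4*pi*q_crit = 223.05
Q/(4*pi*q_crit) = 103.59
r = sqrt(103.59) = 10.178 m

10.178 m


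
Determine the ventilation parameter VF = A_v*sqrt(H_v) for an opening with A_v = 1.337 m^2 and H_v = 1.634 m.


sqrt(H_v) = 1.2783
VF = 1.337 * 1.2783 = 1.7091 m^(5/2)

1.7091 m^(5/2)


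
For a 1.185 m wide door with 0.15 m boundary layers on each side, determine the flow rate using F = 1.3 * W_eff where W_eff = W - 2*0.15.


W_eff = 1.185 - 0.30 = 0.885 m
F = 1.3 * 0.885 = 1.1505 persons/s

1.1505 persons/s


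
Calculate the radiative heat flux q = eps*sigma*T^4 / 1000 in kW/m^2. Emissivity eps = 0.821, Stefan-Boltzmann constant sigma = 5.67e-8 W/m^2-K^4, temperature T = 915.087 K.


T^4 = 7.0121e+11
q = 0.821 * 5.67e-8 * 7.0121e+11 / 1000 = 32.642 kW/m^2

32.642 kW/m^2


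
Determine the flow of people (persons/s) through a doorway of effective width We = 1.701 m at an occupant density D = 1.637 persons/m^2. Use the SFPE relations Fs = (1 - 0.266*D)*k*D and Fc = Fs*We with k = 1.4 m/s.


1 - 0.266*D = 1 - 0.266*1.637 = 0.56456
Fs = 0.56456 * 1.4 * 1.637 = 1.2939 persons/(s*m)
Fc = 1.2939 * 1.701 = 2.2008 persons/s

2.2008 persons/s


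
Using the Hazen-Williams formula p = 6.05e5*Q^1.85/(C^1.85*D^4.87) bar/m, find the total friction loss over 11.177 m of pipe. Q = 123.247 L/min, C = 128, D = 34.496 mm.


Q^1.85 = 7378.0
C^1.85 = 7913.0
D^4.87 = 3.0827e+07
p/m = 0.018299 bar/m
p_total = 0.018299 * 11.177 = 0.20452 bar

0.20452 bar


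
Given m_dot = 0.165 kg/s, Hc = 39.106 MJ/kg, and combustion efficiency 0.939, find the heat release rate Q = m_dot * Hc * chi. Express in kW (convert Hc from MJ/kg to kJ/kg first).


Hc = 39.106 MJ/kg = 39.106 * 1000 kJ/kg = 39106 kJ/kg
Q = 0.165 kg/s * 39106 kJ/kg * 0.939 = 6058.9 kW

6058.9 kW


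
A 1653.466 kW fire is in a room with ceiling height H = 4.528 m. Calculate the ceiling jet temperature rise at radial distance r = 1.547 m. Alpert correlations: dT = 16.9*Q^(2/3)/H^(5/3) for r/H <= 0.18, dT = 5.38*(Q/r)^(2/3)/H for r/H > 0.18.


r/H = 1.547 / 4.528 = 0.34165
r/H > 0.18, so dT = 5.38*(Q/r)^(2/3)/H
Q/r = 1068.8
(Q/r)^(2/3) = 104.54
dT = 5.38 * 104.54 / 4.528 = 124.21 K

124.21 K


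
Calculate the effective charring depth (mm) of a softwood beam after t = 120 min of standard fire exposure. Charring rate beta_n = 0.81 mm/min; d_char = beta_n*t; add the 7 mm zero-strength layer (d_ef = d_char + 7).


d_char = 0.81 * 120 = 97.2 mm
d_ef = 97.2 + 1.0*7 = 104.2 mm

104.2 mm


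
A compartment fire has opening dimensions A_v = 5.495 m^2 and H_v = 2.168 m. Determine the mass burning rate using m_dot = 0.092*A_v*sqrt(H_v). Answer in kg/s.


sqrt(H_v) = 1.4724
m_dot = 0.092 * 5.495 * 1.4724 = 0.74436 kg/s

0.74436 kg/s


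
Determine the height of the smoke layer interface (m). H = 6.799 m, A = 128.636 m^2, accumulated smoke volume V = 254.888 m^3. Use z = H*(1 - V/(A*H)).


V/(A*H) = 0.29144
1 - 0.29144 = 0.70856
z = 6.799 * 0.70856 = 4.8175 m

4.8175 m


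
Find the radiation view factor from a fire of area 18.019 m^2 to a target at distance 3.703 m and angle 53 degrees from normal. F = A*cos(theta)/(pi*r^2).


cos(53 deg) = 0.60182
pi*r^2 = 43.078
F = 18.019 * 0.60182 / 43.078 = 0.25173

0.25173


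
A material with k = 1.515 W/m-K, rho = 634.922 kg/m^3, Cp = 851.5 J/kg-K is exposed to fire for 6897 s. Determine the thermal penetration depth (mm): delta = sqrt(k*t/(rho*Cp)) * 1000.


alpha = 1.515 / (634.922 * 851.5) = 2.8023e-06 m^2/s
alpha * t = 0.019327
delta = sqrt(0.019327) * 1000 = 139.02 mm

139.02 mm


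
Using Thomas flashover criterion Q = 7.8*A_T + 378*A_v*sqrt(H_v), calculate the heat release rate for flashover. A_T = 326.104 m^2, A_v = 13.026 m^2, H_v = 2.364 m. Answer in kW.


7.8*A_T = 2543.6
sqrt(H_v) = 1.5375
378*A_v*sqrt(H_v) = 7570.5
Q = 2543.6 + 7570.5 = 10114 kW

10114 kW


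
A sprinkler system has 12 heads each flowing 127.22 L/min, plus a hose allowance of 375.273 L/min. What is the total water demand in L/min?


Sprinkler demand = 12 * 127.22 = 1526.64 L/min
Total = 1526.64 + 375.273 = 1901.913 L/min

1901.913 L/min


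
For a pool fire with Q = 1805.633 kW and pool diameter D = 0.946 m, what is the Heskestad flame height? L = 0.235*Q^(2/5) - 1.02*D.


Q^(2/5) = 20.075
0.235 * Q^(2/5) = 4.7176
1.02 * D = 0.96492
L = 3.7527 m

3.7527 m


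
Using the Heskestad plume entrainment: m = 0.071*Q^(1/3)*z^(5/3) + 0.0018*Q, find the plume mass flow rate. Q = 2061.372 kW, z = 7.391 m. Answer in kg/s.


Q^(1/3) = 12.727
z^(5/3) = 28.044
First term = 0.071 * 12.727 * 28.044 = 25.341
Second term = 0.0018 * 2061.372 = 3.7105
m = 29.051 kg/s

29.051 kg/s


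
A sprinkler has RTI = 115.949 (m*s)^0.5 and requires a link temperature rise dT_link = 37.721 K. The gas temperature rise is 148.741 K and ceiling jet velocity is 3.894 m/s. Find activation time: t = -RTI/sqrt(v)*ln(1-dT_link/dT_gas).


dT_link/dT_gas = 0.25360
ln(1 - 0.25360) = -0.29250
t = -115.949 / sqrt(3.894) * -0.29250 = 17.187 s

17.187 s


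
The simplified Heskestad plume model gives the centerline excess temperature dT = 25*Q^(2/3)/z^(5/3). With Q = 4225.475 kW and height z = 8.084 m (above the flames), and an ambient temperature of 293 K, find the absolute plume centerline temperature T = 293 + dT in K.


Q^(2/3) = 261.37
z^(5/3) = 32.562
dT = 25 * 261.37 / 32.562 = 200.67 K
T = 293 + 200.67 = 493.67 K

493.67 K


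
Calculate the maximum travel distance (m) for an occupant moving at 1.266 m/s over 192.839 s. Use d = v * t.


d = 1.266 * 192.839 = 244.13 m

244.13 m


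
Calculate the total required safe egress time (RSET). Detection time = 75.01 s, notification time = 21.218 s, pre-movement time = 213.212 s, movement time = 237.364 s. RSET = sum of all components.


Total = 75.01 + 21.218 + 213.212 + 237.364 = 546.804 s

546.804 s


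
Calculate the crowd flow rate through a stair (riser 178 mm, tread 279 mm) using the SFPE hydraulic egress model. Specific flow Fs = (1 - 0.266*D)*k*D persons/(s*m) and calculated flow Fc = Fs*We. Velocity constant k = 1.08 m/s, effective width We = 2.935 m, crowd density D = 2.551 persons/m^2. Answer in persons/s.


1 - 0.266*D = 1 - 0.266*2.551 = 0.32143
Fs = 0.32143 * 1.08 * 2.551 = 0.88558 persons/(s*m)
Fc = 0.88558 * 2.935 = 2.5992 persons/s

2.5992 persons/s


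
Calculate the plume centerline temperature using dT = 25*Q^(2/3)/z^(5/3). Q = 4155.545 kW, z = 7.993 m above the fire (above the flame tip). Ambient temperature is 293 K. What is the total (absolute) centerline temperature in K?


Q^(2/3) = 258.48
z^(5/3) = 31.953
dT = 25 * 258.48 / 31.953 = 202.23 K
T = 293 + 202.23 = 495.23 K

495.23 K


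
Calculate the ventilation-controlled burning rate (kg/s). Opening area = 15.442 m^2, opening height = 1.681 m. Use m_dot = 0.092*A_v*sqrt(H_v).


sqrt(H_v) = 1.2965
m_dot = 0.092 * 15.442 * 1.2965 = 1.8419 kg/s

1.8419 kg/s


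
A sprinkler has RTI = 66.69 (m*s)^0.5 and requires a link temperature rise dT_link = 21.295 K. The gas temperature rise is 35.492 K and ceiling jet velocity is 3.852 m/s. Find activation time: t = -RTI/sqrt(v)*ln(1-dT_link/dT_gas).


dT_link/dT_gas = 0.59999
ln(1 - 0.59999) = -0.91628
t = -66.69 / sqrt(3.852) * -0.91628 = 31.135 s

31.135 s


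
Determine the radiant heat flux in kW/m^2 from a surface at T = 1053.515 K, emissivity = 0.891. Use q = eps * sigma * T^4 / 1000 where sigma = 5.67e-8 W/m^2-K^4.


T^4 = 1.2319e+12
q = 0.891 * 5.67e-8 * 1.2319e+12 / 1000 = 62.233 kW/m^2

62.233 kW/m^2


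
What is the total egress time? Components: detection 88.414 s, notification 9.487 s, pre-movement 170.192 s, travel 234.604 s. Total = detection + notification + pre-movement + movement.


Total = 88.414 + 9.487 + 170.192 + 234.604 = 502.697 s

502.697 s


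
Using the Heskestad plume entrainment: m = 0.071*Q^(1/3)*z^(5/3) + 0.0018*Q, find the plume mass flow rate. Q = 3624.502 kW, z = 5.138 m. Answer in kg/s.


Q^(1/3) = 15.361
z^(5/3) = 15.299
First term = 0.071 * 15.361 * 15.299 = 16.685
Second term = 0.0018 * 3624.502 = 6.5241
m = 23.209 kg/s

23.209 kg/s


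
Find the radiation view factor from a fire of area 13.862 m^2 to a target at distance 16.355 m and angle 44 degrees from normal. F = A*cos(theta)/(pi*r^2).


cos(44 deg) = 0.71934
pi*r^2 = 840.33
F = 13.862 * 0.71934 / 840.33 = 0.011866

0.011866


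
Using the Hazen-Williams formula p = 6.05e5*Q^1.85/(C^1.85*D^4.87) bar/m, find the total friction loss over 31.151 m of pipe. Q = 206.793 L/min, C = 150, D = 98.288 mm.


Q^1.85 = 19219
C^1.85 = 10611
D^4.87 = 5.0522e+09
p/m = 0.00021690 bar/m
p_total = 0.00021690 * 31.151 = 0.0067565 bar

0.0067565 bar


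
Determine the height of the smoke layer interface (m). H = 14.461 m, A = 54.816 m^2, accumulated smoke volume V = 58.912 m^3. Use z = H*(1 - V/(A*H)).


V/(A*H) = 0.074319
1 - 0.074319 = 0.92568
z = 14.461 * 0.92568 = 13.386 m

13.386 m


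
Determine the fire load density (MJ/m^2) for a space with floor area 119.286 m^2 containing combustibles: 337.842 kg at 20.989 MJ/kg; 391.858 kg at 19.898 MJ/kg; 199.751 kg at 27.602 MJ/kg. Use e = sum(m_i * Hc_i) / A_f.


Total energy = 337.842*20.989 + 391.858*19.898 + 199.751*27.602
= 7090.966 + 7797.190 + 5513.527
= 20401.68 MJ
e = 20401.68 / 119.286 = 171.03 MJ/m^2

171.03 MJ/m^2


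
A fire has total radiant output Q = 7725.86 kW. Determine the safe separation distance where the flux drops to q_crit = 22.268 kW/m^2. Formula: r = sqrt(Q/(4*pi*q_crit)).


4*pi*q_crit = 279.83
Q/(4*pi*q_crit) = 27.609
r = sqrt(27.609) = 5.2545 m

5.2545 m


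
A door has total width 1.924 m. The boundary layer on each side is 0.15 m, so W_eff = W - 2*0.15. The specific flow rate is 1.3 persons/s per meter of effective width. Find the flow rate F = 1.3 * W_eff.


W_eff = 1.924 - 0.30 = 1.624 m
F = 1.3 * 1.624 = 2.1112 persons/s

2.1112 persons/s


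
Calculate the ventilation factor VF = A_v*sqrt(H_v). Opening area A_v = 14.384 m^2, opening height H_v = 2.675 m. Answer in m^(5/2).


sqrt(H_v) = 1.6355
VF = 14.384 * 1.6355 = 23.526 m^(5/2)

23.526 m^(5/2)


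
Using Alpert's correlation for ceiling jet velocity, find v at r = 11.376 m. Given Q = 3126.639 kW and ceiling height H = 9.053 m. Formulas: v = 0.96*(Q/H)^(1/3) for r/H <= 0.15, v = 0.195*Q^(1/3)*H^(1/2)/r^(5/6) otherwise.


r/H = 11.376 / 9.053 = 1.2566
r/H > 0.15, so v = 0.195*Q^(1/3)*H^(1/2)/r^(5/6)
Q^(1/3) = 14.623
H^(1/2) = 3.0088
r^(5/6) = 7.5856
v = 0.195 * 14.623 * 3.0088 / 7.5856 = 1.1310 m/s

1.1310 m/s


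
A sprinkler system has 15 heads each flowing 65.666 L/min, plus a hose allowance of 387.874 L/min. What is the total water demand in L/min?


Sprinkler demand = 15 * 65.666 = 984.99 L/min
Total = 984.99 + 387.874 = 1372.864 L/min

1372.864 L/min


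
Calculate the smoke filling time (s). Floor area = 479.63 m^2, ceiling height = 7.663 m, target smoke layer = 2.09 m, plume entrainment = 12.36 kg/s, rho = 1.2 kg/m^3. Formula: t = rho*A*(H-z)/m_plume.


H - z = 5.573 m
t = 1.2 * 479.63 * 5.573 / 12.36 = 259.51 s

259.51 s


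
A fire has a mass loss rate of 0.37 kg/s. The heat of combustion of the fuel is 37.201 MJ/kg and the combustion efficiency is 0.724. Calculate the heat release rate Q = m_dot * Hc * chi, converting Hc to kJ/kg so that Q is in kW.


Hc = 37.201 MJ/kg = 37.201 * 1000 kJ/kg = 37201 kJ/kg
Q = 0.37 kg/s * 37201 kJ/kg * 0.724 = 9965.4 kW

9965.4 kW


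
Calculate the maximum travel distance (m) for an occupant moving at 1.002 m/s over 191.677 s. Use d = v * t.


d = 1.002 * 191.677 = 192.06 m

192.06 m


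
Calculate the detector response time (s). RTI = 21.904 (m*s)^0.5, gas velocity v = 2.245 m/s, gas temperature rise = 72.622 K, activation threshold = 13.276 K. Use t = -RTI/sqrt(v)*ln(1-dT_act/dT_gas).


dT_act/dT_gas = 0.18281
ln(1 - 0.18281) = -0.20188
t = -21.904 / sqrt(2.245) * -0.20188 = 2.9513 s

2.9513 s


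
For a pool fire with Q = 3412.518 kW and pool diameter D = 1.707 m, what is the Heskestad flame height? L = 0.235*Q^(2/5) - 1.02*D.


Q^(2/5) = 25.896
0.235 * Q^(2/5) = 6.0855
1.02 * D = 1.7411
L = 4.3444 m

4.3444 m


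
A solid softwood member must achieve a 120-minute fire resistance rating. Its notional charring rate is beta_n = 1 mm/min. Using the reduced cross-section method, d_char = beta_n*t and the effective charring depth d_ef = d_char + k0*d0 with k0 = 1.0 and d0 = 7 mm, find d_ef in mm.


d_char = 1 * 120 = 120 mm
d_ef = 120 + 1.0*7 = 127 mm

127 mm


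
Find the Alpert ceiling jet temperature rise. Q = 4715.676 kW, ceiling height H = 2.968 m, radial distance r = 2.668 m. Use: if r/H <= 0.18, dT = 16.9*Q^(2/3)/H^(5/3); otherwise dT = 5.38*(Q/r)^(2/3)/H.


r/H = 2.668 / 2.968 = 0.89892
r/H > 0.18, so dT = 5.38*(Q/r)^(2/3)/H
Q/r = 1767.5
(Q/r)^(2/3) = 146.19
dT = 5.38 * 146.19 / 2.968 = 264.99 K

264.99 K


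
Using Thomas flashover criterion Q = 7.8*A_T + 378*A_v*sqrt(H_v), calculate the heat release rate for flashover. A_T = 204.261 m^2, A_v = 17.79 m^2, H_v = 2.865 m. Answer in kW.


7.8*A_T = 1593.2
sqrt(H_v) = 1.6926
378*A_v*sqrt(H_v) = 11382
Q = 1593.2 + 11382 = 12976 kW

12976 kW


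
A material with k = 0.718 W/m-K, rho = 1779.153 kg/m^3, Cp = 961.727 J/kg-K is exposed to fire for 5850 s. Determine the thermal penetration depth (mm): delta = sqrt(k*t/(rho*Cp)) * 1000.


alpha = 0.718 / (1779.153 * 961.727) = 4.1962e-07 m^2/s
alpha * t = 0.0024548
delta = sqrt(0.0024548) * 1000 = 49.546 mm

49.546 mm


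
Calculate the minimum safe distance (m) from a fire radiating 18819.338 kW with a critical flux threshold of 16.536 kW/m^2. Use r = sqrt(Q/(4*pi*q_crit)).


4*pi*q_crit = 207.80
Q/(4*pi*q_crit) = 90.566
r = sqrt(90.566) = 9.5166 m

9.5166 m


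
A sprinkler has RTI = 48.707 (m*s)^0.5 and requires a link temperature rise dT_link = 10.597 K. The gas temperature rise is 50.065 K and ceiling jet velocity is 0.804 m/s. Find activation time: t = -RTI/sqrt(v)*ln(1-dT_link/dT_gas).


dT_link/dT_gas = 0.21166
ln(1 - 0.21166) = -0.23783
t = -48.707 / sqrt(0.804) * -0.23783 = 12.919 s

12.919 s


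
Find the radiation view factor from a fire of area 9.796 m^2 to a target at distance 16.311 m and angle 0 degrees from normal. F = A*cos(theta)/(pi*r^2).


cos(0 deg) = 1
pi*r^2 = 835.82
F = 9.796 * 1 / 835.82 = 0.011720

0.011720


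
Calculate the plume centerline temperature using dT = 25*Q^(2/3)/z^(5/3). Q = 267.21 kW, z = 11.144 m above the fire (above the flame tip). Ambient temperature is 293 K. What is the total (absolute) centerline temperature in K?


Q^(2/3) = 41.486
z^(5/3) = 55.599
dT = 25 * 41.486 / 55.599 = 18.654 K
T = 293 + 18.654 = 311.65 K

311.65 K


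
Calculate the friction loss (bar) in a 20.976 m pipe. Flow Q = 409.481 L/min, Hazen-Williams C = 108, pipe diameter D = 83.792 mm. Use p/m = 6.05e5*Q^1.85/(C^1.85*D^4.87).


Q^1.85 = 68019
C^1.85 = 5778.8
D^4.87 = 2.3227e+09
p/m = 0.0030659 bar/m
p_total = 0.0030659 * 20.976 = 0.064310 bar

0.064310 bar


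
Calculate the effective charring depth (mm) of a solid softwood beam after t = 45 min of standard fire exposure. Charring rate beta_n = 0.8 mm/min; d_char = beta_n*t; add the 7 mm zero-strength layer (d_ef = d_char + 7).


d_char = 0.8 * 45 = 36 mm
d_ef = 36 + 1.0*7 = 43 mm

43 mm


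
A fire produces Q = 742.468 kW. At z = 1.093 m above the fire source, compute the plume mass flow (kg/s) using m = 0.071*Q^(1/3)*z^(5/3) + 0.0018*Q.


Q^(1/3) = 9.0551
z^(5/3) = 1.1598
First term = 0.071 * 9.0551 * 1.1598 = 0.74562
Second term = 0.0018 * 742.468 = 1.3364
m = 2.0821 kg/s

2.0821 kg/s


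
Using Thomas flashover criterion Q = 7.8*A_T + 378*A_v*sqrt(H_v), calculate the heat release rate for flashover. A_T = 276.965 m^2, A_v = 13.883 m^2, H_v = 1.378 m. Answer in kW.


7.8*A_T = 2160.327
sqrt(H_v) = 1.1739
378*A_v*sqrt(H_v) = 6160.3
Q = 2160.327 + 6160.3 = 8320.6 kW

8320.6 kW


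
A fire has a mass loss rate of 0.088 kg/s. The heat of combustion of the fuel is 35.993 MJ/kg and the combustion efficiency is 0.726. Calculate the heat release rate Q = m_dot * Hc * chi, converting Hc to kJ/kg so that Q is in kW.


Hc = 35.993 MJ/kg = 35.993 * 1000 kJ/kg = 35993 kJ/kg
Q = 0.088 kg/s * 35993 kJ/kg * 0.726 = 2299.5 kW

2299.5 kW


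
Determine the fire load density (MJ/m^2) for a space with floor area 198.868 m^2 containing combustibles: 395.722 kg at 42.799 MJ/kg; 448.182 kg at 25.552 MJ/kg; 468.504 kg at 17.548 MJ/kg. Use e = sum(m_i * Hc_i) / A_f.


Total energy = 395.722*42.799 + 448.182*25.552 + 468.504*17.548
= 16936.51 + 11451.95 + 8221.308
= 36609.76 MJ
e = 36609.76 / 198.868 = 184.09 MJ/m^2

184.09 MJ/m^2


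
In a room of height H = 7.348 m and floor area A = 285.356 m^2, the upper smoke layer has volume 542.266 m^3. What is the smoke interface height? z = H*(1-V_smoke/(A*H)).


V/(A*H) = 0.25862
1 - 0.25862 = 0.74138
z = 7.348 * 0.74138 = 5.4477 m

5.4477 m


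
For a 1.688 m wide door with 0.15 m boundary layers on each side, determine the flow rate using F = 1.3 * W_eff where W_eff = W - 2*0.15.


W_eff = 1.688 - 0.30 = 1.388 m
F = 1.3 * 1.388 = 1.8044 persons/s

1.8044 persons/s


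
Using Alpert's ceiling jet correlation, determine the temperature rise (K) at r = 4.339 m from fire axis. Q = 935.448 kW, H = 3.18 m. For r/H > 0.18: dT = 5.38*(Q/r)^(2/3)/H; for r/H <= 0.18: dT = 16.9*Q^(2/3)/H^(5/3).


r/H = 4.339 / 3.18 = 1.3645
r/H > 0.18, so dT = 5.38*(Q/r)^(2/3)/H
Q/r = 215.59
(Q/r)^(2/3) = 35.955
dT = 5.38 * 35.955 / 3.18 = 60.829 K

60.829 K


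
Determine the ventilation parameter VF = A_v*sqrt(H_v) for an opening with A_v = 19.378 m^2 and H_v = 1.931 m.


sqrt(H_v) = 1.3896
VF = 19.378 * 1.3896 = 26.928 m^(5/2)

26.928 m^(5/2)


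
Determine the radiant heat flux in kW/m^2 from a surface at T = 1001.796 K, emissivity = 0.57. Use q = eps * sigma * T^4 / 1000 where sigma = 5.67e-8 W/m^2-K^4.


T^4 = 1.0072e+12
q = 0.57 * 5.67e-8 * 1.0072e+12 / 1000 = 32.552 kW/m^2

32.552 kW/m^2
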